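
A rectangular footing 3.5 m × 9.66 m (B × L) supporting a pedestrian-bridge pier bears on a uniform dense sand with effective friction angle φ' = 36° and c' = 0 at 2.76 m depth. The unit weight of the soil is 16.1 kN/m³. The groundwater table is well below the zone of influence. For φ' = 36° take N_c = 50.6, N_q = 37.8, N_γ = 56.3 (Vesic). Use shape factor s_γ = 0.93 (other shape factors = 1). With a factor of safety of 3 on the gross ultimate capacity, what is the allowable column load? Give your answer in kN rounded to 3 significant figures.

Effective surcharge at the founding depth q = γ·D_f = 16.1 × 2.76 = 44.436 kPa.
q_ult = q·N_q + 0.5·γ·B·N_γ·s_γ
     = 44.436 × 37.8 + 0.5 × 16.1 × 3.5 × 56.3 × 0.93
     = 1679.7 + 1475.2 = 3154.9 kPa.
Gross allowable pressure q_all = 3154.9 / 3 = 1051.6 kPa.
Footing area = 33.81 m², so allowable column load = 1051.6 × 33.81 = 35556 kN.

P_all ≈ 35600 kN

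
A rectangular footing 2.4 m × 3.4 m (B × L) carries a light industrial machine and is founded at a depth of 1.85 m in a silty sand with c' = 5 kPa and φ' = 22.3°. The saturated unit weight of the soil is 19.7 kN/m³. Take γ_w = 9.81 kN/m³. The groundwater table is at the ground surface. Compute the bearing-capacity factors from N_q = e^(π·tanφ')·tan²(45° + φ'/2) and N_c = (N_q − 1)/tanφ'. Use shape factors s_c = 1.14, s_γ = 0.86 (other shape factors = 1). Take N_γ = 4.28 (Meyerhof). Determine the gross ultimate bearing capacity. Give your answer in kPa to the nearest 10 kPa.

q_ult ≈ 290 kPa

tan22.3° = 0.4101, so N_q = e^(π×0.4101)·tan²(56.15°) = 3.627 × 2.223 = 8.06.
N_c = (8.06 − 1)/tan22.3° = 17.22.
With the water table at the surface the whole profile is submerged: γ' = 19.7 − 9.81 = 9.89 kN/m³, so q = γ'·D_f = 18.296 kPa; the same γ' applies in the ½γBN_γ term.
q_ult = c·N_c·s_c + q·N_q + 0.5·γ·B·N_γ·s_γ
     = 5 × 17.222 × 1.14 + 18.296 × 8.0632 + 0.5 × 9.89 × 2.4 × 4.28 × 0.86
     = 98.164 + 147.53 + 43.684 = 289.38 kPa.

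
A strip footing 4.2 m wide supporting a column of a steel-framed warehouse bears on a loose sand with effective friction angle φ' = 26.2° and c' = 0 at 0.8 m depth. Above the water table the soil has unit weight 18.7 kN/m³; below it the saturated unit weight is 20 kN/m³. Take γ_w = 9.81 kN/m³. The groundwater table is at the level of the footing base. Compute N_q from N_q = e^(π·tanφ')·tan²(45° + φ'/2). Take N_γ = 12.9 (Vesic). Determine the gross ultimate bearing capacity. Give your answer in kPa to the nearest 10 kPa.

q_ult ≈ 460 kPa

tan26.2° = 0.4921, so N_q = e^(π×0.4921)·tan²(58.1°) = 4.692 × 2.581 = 12.11.
Overburden at base level: q = 18.7 × 0.8 = 14.96 kPa.
Below the base the soil is submerged, so the ½γBN_γ term uses γ' = 20 − 9.81 = 10.19 kN/m³.
Surcharge term q·N_q = 14.96 × 12.11 = 181.17 kPa; self-weight term 0.5·γ·B·N_γ = 0.5 × 10.19 × 4.2 × 12.9 = 276.05 kPa.
q_ult = 181.17 + 276.05 = 457.22 kPa.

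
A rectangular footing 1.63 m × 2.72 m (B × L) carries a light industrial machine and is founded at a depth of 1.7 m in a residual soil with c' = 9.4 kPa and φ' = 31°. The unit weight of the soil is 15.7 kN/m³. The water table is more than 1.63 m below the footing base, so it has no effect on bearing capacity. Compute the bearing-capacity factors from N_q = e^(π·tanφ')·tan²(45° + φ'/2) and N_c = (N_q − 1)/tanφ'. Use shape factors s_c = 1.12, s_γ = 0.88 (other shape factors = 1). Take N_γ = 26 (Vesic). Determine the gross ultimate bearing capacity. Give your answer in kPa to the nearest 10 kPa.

tan31° = 0.6009, so N_q = e^(π×0.6009)·tan²(60.5°) = 6.604 × 3.124 = 20.63.
N_c = (20.63 − 1)/tan31° = 32.67.
q = γ·D_f = 15.7 × 1.7 = 26.69 kPa.
c·N_c·s_c = 9.4 × 32.671 × 1.12 = 343.96 kPa
q·N_q = 26.69 × 20.631 = 550.64 kPa
0.5·γ·B·N_γ·s_γ = 0.5 × 15.7 × 1.63 × 26 × 0.88 = 292.76 kPa
q_ult = 343.96 + 550.64 + 292.76 = 1187.4 kPa.

q_ult ≈ 1190 kPa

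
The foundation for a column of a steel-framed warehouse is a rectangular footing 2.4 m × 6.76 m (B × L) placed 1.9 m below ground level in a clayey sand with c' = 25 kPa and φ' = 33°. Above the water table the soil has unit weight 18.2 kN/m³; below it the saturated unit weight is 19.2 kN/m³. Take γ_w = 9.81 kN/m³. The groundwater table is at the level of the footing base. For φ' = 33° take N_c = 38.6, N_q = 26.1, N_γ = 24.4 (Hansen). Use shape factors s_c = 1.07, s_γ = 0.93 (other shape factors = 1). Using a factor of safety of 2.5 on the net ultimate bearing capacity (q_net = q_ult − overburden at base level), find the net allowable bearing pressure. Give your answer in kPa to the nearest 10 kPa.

q = γ·D_f = 18.2 × 1.9 = 34.58 kPa.
For the ½γBN_γ term take γ' = 19.2 − 9.81 = 9.39 kN/m³ (soil below base is submerged).
c·N_c·s_c = 25 × 38.6 × 1.07 = 1032.5 kPa
q·N_q = 34.58 × 26.1 = 902.54 kPa
0.5·γ·B·N_γ·s_γ = 0.5 × 9.39 × 2.4 × 24.4 × 0.93 = 255.69 kPa
q_ult = 1032.5 + 902.54 + 255.69 = 2190.8 kPa.
q_net = 2190.8 − 34.58 = 2156.2 kPa.
q_all(net) = 2156.2 / 2.5 = 862.48 kPa.

q_all(net) ≈ 860 kPa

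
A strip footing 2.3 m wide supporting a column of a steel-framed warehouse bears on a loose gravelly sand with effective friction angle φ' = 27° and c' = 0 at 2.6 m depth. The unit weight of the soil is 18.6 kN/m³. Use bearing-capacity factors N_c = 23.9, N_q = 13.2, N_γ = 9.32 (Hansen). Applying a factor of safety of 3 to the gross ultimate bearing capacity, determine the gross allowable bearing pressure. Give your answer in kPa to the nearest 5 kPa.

q = γ·D_f = 18.6 × 2.6 = 48.36 kPa.
q·N_q = 48.36 × 13.2 = 638.35 kPa
0.5·γ·B·N_γ = 0.5 × 18.6 × 2.3 × 9.32 = 199.35 kPa
q_ult = 638.35 + 199.35 = 837.71 kPa.
q_all = q_ult / FS = 837.71 / 3 = 279.24 kPa.

q_all ≈ 280 kPa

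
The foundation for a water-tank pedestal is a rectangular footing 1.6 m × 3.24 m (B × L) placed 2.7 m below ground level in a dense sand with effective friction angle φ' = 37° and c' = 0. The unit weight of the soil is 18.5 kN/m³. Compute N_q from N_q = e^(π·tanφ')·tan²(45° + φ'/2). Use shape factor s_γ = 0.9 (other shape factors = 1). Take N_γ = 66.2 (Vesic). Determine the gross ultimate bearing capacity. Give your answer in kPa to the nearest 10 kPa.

q_ult ≈ 3030 kPa

tan37° = 0.7536, so N_q = e^(π×0.7536)·tan²(63.5°) = 10.669 × 4.023 = 42.92.
Effective surcharge at the founding depth q = γ·D_f = 18.5 × 2.7 = 49.95 kPa.
q_ult = q·N_q + 0.5·γ·B·N_γ·s_γ
     = 49.95 × 42.92 + 0.5 × 18.5 × 1.6 × 66.2 × 0.9
     = 2143.8 + 881.78 = 3025.6 kPa.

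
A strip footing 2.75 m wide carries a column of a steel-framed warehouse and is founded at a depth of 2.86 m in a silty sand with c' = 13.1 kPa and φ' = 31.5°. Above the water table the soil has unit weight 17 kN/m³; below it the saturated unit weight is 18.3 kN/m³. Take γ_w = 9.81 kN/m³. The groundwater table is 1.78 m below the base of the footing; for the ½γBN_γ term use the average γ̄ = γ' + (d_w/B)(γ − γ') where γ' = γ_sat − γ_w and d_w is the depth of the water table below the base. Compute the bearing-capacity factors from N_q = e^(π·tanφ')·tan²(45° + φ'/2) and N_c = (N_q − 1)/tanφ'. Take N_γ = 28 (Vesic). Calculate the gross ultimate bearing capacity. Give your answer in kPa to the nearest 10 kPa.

q_ult ≈ 2050 kPa

tan31.5° = 0.6128, so N_q = e^(π×0.6128)·tan²(60.75°) = 6.856 × 3.188 = 21.86.
N_c = (21.86 − 1)/tan31.5° = 34.04.
q = γ·D_f = 17 × 2.86 = 48.62 kPa.
γ' = 8.49 kN/m³; averaging over the depth B below the base, γ̄ = γ' + (d_w/B)(γ − γ') = 13.998 kN/m³.
c·N_c = 13.1 × 34.042 = 445.95 kPa
q·N_q = 48.62 × 21.861 = 1062.9 kPa
0.5·γ·B·N_γ = 0.5 × 13.998 × 2.75 × 28 = 538.93 kPa
q_ult = 445.95 + 1062.9 + 538.93 = 2047.8 kPa.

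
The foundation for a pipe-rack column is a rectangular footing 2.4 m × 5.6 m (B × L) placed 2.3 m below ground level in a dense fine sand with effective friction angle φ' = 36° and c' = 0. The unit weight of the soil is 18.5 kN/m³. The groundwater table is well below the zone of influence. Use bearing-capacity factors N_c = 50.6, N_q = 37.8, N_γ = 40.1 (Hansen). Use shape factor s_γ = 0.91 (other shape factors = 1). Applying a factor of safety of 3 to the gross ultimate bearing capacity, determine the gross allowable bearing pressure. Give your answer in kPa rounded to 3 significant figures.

Overburden at base level: q = 18.5 × 2.3 = 42.55 kPa.
Surcharge term q·N_q = 42.55 × 37.8 = 1608.4 kPa; self-weight term 0.5·γ·B·N_γ·s_γ = 0.5 × 18.5 × 2.4 × 40.1 × 0.91 = 810.1 kPa.
q_ult = 1608.4 + 810.1 = 2418.5 kPa.
q_all = q_ult / FS = 2418.5 / 3 = 806.16 kPa.

q_all ≈ 806 kPa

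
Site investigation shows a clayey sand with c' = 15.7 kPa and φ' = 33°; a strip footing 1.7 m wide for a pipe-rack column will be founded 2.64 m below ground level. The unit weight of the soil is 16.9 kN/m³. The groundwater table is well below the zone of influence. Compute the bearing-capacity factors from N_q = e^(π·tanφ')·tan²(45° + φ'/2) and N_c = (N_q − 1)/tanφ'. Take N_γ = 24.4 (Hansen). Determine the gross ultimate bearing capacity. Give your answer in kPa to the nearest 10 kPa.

tan33° = 0.6494, so N_q = e^(π×0.6494)·tan²(61.5°) = 7.692 × 3.392 = 26.09.
N_c = (26.09 − 1)/tan33° = 38.64.
Overburden at base level: q = 16.9 × 2.64 = 44.616 kPa.
Cohesion term c·N_c = 15.7 × 38.638 = 606.62 kPa; surcharge term q·N_q = 44.616 × 26.092 = 1164.1 kPa; self-weight term 0.5·γ·B·N_γ = 0.5 × 16.9 × 1.7 × 24.4 = 350.51 kPa.
q_ult = 606.62 + 1164.1 + 350.51 = 2121.2 kPa.

q_ult ≈ 2120 kPa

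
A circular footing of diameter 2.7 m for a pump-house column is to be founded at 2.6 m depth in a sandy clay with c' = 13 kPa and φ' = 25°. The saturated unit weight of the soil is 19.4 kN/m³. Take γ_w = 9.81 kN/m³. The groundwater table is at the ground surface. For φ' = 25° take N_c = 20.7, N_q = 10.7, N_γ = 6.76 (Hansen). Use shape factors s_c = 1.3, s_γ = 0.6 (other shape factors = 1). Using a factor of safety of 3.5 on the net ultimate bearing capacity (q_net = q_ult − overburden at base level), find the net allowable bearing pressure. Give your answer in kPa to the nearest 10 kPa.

Water table at ground surface, so effective unit weight γ' = 19.4 − 9.81 = 9.59 kN/m³ is used throughout; overburden q = 9.59 × 2.6 = 24.934 kPa; the same γ' applies in the ½γBN_γ term.
Cohesion term c·N_c·s_c = 13 × 20.7 × 1.3 = 349.83 kPa; surcharge term q·N_q = 24.934 × 10.7 = 266.79 kPa; self-weight term 0.5·γ·B·N_γ·s_γ = 0.5 × 9.59 × 2.7 × 6.76 × 0.6 = 52.511 kPa.
q_ult = 349.83 + 266.79 + 52.511 = 669.13 kPa.
q_net = 669.13 − 24.934 = 644.2 kPa.
q_all(net) = 644.2 / 3.5 = 184.06 kPa.

q_all(net) ≈ 180 kPa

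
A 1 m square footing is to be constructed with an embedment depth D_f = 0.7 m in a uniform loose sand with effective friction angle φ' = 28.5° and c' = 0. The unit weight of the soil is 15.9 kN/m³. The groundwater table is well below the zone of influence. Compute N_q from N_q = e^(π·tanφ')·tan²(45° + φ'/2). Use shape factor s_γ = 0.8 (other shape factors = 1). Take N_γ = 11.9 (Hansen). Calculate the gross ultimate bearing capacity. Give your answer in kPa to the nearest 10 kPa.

tan28.5° = 0.543, so N_q = e^(π×0.543)·tan²(59.25°) = 5.505 × 2.825 = 15.55.
Effective surcharge at the founding depth q = γ·D_f = 15.9 × 0.7 = 11.13 kPa.
q_ult = q·N_q + 0.5·γ·B·N_γ·s_γ
     = 11.13 × 15.554 + 0.5 × 15.9 × 1 × 11.9 × 0.8
     = 173.12 + 75.684 = 248.8 kPa.

q_ult ≈ 250 kPa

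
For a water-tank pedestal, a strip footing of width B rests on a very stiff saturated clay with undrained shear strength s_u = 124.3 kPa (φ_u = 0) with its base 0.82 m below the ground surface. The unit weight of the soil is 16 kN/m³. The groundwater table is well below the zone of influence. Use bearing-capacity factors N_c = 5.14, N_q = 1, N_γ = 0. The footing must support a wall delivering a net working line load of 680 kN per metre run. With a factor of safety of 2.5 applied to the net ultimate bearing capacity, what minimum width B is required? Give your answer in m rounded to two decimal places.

q = γ·D_f = 16 × 0.82 = 13.12 kPa.
c·N_c = 124.3 × 5.14 = 638.9 kPa
q·N_q = 13.12 × 1 = 13.12 kPa
q_ult = 638.9 + 13.12 = 652.02 kPa.
For φ = 0 the ½γBN_γ term vanishes, so q_ult is independent of B. q_net = 652.02 − 13.12 = 638.9 kPa; q_all(net) = 638.9/2.5 = 255.56 kPa.
Required width B = w / q_all(net) = 680 / 255.56 = 2.661 m.

B = 2.66 m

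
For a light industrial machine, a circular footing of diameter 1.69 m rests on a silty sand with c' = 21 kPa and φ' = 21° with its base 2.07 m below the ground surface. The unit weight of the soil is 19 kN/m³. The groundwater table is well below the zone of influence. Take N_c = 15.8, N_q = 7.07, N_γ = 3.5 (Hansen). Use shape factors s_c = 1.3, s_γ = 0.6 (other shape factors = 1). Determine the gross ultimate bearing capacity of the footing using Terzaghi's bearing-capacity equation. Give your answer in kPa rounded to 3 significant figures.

Overburden at base level: q = 19 × 2.07 = 39.33 kPa.
Cohesion term c·N_c·s_c = 21 × 15.8 × 1.3 = 431.34 kPa; surcharge term q·N_q = 39.33 × 7.07 = 278.06 kPa; self-weight term 0.5·γ·B·N_γ·s_γ = 0.5 × 19 × 1.69 × 3.5 × 0.6 = 33.715 kPa.
q_ult = 431.34 + 278.06 + 33.715 = 743.12 kPa.

q_ult ≈ 743 kPa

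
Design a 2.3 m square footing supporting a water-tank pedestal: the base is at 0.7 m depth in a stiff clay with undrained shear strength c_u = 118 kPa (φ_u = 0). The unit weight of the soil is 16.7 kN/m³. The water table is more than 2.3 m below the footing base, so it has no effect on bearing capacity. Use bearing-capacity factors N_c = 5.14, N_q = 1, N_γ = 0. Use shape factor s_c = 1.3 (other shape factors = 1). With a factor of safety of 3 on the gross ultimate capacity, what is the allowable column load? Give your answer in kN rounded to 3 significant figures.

P_all ≈ 1410 kN

Effective surcharge at the founding depth q = γ·D_f = 16.7 × 0.7 = 11.69 kPa.
q_ult = c·N_c·s_c + q·N_q
     = 118 × 5.14 × 1.3 + 11.69 × 1
     = 788.48 + 11.69 = 800.17 kPa.
Gross allowable pressure q_all = 800.17 / 3 = 266.72 kPa.
Footing area = 5.29 m², so allowable column load = 266.72 × 5.29 = 1411 kN.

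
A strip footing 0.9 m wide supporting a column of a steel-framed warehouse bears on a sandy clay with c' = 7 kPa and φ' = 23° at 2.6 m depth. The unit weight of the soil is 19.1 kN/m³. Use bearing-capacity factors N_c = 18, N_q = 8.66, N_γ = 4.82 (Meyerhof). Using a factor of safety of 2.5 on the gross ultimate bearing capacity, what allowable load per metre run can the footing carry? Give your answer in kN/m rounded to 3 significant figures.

q = γ·D_f = 19.1 × 2.6 = 49.66 kPa.
c·N_c = 7 × 18 = 126 kPa
q·N_q = 49.66 × 8.66 = 430.06 kPa
0.5·γ·B·N_γ = 0.5 × 19.1 × 0.9 × 4.82 = 41.428 kPa
q_ult = 126 + 430.06 + 41.428 = 597.48 kPa.
Gross allowable pressure q_all = 597.48 / 2.5 = 238.99 kPa.
Allowable wall load = q_all × B = 238.99 × 0.9 = 215.09 kN per metre run.

≈ 215 kN/m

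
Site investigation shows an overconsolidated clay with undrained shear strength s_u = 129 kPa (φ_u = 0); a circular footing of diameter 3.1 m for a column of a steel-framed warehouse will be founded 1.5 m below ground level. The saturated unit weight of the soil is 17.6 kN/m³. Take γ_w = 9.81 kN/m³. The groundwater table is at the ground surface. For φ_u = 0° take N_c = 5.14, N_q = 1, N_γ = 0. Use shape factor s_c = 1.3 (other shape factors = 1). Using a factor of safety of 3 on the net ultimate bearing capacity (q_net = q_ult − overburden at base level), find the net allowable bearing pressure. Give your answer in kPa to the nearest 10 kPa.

With the water table at the surface the whole profile is submerged: γ' = 17.6 − 9.81 = 7.79 kN/m³, so q = γ'·D_f = 11.685 kPa.
q_ult = c·N_c·s_c + q·N_q
     = 129 × 5.14 × 1.3 + 11.685 × 1
     = 861.98 + 11.685 = 873.66 kPa.
q_net = 873.66 − 11.685 = 861.98 kPa.
q_all(net) = 861.98 / 3 = 287.33 kPa.

q_all(net) ≈ 290 kPa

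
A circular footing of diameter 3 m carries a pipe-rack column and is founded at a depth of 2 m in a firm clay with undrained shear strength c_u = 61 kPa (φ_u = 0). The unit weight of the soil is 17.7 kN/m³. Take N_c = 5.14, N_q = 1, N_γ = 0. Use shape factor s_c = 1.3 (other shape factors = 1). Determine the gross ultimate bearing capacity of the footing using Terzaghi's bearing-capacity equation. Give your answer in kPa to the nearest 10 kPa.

q_ult ≈ 440 kPa

q = γ·D_f = 17.7 × 2 = 35.4 kPa.
c·N_c·s_c = 61 × 5.14 × 1.3 = 407.6 kPa
q·N_q = 35.4 × 1 = 35.4 kPa
q_ult = 407.6 + 35.4 = 443 kPa.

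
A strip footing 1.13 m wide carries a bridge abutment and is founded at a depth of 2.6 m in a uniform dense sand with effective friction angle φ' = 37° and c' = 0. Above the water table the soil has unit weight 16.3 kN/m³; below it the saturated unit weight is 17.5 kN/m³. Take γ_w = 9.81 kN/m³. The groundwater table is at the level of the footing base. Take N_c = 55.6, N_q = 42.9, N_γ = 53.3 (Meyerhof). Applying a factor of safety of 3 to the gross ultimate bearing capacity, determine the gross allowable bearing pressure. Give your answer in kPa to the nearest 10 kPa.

Overburden at base level: q = 16.3 × 2.6 = 42.38 kPa.
Below the base the soil is submerged, so the ½γBN_γ term uses γ' = 17.5 − 9.81 = 7.69 kN/m³.
Surcharge term q·N_q = 42.38 × 42.9 = 1818.1 kPa; self-weight term 0.5·γ·B·N_γ = 0.5 × 7.69 × 1.13 × 53.3 = 231.58 kPa.
q_ult = 1818.1 + 231.58 = 2049.7 kPa.
q_all = q_ult / FS = 2049.7 / 3 = 683.23 kPa.

q_all ≈ 680 kPa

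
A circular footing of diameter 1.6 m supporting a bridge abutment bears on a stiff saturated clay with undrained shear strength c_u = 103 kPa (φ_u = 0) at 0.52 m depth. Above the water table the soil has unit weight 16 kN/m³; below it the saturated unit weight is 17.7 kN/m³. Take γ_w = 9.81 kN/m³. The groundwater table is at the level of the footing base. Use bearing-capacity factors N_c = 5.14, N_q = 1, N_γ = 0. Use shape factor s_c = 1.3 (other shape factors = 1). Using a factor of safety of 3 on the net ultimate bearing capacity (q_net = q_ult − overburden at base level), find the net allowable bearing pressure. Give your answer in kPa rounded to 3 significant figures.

q_all(net) ≈ 229 kPa

Effective surcharge at the founding depth q = γ·D_f = 16 × 0.52 = 8.32 kPa.
q_ult = c·N_c·s_c + q·N_q
     = 103 × 5.14 × 1.3 + 8.32 × 1
     = 688.25 + 8.32 = 696.57 kPa.
q_net = 696.57 − 8.32 = 688.25 kPa.
q_all(net) = 688.25 / 3 = 229.42 kPa.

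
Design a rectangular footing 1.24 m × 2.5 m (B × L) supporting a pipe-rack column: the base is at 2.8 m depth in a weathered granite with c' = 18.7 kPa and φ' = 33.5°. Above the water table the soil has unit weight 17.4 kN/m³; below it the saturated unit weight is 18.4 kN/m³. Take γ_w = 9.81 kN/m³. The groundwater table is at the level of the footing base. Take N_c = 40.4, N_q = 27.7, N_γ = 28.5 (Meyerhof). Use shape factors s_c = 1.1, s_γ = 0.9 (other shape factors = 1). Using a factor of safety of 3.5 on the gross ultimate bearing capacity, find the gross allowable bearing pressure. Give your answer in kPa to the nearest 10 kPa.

q_all ≈ 660 kPa

Effective surcharge at the founding depth q = γ·D_f = 17.4 × 2.8 = 48.72 kPa.
The water table coincides with the base, so in the self-weight term γ → γ' = 8.59 kN/m³.
q_ult = c·N_c·s_c + q·N_q + 0.5·γ·B·N_γ·s_γ
     = 18.7 × 40.4 × 1.1 + 48.72 × 27.7 + 0.5 × 8.59 × 1.24 × 28.5 × 0.9
     = 831.03 + 1349.5 + 136.61 = 2317.2 kPa.
q_all = 2317.2 / 3.5 = 662.05 kPa.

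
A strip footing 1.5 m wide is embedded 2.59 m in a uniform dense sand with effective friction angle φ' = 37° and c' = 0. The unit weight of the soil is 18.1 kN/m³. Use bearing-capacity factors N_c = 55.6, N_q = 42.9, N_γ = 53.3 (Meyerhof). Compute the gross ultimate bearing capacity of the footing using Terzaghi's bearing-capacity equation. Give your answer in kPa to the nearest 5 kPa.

q_ult ≈ 2735 kPa

q = γ·D_f = 18.1 × 2.59 = 46.879 kPa.
q·N_q = 46.879 × 42.9 = 2011.1 kPa
0.5·γ·B·N_γ = 0.5 × 18.1 × 1.5 × 53.3 = 723.55 kPa
q_ult = 2011.1 + 723.55 = 2734.7 kPa.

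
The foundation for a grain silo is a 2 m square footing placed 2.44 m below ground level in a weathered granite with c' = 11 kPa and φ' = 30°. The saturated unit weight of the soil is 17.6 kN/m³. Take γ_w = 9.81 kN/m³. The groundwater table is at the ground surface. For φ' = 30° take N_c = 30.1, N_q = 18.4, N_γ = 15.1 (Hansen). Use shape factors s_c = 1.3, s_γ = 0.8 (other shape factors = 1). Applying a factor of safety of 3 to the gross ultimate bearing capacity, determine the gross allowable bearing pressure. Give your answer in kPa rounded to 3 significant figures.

q_all ≈ 291 kPa

γ' = 17.6 − 9.81 = 7.79 kN/m³ (submerged throughout). q = 7.79 × 2.44 = 19.008 kPa; the same γ' applies in the ½γBN_γ term.
c·N_c·s_c = 11 × 30.1 × 1.3 = 430.43 kPa
q·N_q = 19.008 × 18.4 = 349.74 kPa
0.5·γ·B·N_γ·s_γ = 0.5 × 7.79 × 2 × 15.1 × 0.8 = 94.103 kPa
q_ult = 430.43 + 349.74 + 94.103 = 874.27 kPa.
q_all = q_ult / FS = 874.27 / 3 = 291.42 kPa.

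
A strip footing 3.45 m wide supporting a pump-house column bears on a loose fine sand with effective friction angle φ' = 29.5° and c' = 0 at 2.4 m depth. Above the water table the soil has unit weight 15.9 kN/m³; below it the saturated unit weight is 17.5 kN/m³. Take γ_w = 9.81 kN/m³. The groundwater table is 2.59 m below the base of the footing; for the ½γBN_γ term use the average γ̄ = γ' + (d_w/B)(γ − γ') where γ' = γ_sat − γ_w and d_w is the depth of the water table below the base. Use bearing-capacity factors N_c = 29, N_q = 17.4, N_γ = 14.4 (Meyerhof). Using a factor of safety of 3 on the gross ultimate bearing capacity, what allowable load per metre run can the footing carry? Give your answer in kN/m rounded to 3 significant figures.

≈ 1160 kN/m

Overburden at base level: q = 15.9 × 2.4 = 38.16 kPa.
The water table is 2.59 m below the base (< B = 3.45 m), so the ½γBN_γ term uses γ̄ = γ' + (d_w/B)(γ − γ') = 7.69 + (2.59/3.45)(15.9 − 7.69) = 13.853 kN/m³.
Surcharge term q·N_q = 38.16 × 17.4 = 663.98 kPa; self-weight term 0.5·γ·B·N_γ = 0.5 × 13.853 × 3.45 × 14.4 = 344.12 kPa.
q_ult = 663.98 + 344.12 = 1008.1 kPa.
Gross allowable pressure q_all = 1008.1 / 3 = 336.03 kPa.
Allowable wall load = q_all × B = 336.03 × 3.45 = 1159.3 kN per metre run.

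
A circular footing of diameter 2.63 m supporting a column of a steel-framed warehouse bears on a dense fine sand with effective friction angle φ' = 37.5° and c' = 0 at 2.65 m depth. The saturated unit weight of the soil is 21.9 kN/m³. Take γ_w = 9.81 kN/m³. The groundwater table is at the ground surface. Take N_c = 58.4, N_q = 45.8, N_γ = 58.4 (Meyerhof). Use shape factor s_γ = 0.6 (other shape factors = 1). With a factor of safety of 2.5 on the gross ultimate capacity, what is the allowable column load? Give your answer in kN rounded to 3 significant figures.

γ' = 21.9 − 9.81 = 12.09 kN/m³ (submerged throughout). q = 12.09 × 2.65 = 32.038 kPa; the same γ' applies in the ½γBN_γ term.
q·N_q = 32.038 × 45.8 = 1467.4 kPa
0.5·γ·B·N_γ·s_γ = 0.5 × 12.09 × 2.63 × 58.4 × 0.6 = 557.08 kPa
q_ult = 1467.4 + 557.08 = 2024.4 kPa.
Gross allowable pressure q_all = 2024.4 / 2.5 = 809.78 kPa.
Footing area = 5.4325 m², so allowable column load = 809.78 × 5.4325 = 4399.1 kN.

P_all ≈ 4400 kN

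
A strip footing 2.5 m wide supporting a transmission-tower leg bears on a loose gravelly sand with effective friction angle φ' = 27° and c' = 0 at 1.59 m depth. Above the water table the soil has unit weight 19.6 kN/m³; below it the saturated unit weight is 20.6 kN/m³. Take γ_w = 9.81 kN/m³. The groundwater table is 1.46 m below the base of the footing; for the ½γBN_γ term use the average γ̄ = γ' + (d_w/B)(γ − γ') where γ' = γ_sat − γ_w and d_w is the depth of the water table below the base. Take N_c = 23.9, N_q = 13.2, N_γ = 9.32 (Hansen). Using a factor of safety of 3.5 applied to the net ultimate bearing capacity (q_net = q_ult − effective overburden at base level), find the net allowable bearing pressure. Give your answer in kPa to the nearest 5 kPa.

Effective surcharge at the founding depth q = γ·D_f = 19.6 × 1.59 = 31.164 kPa.
With d_w = 1.46 m < B, γ̄ = 10.79 + (1.46/2.5) × (19.6 − 10.79) = 15.935 kN/m³.
q_ult = q·N_q + 0.5·γ·B·N_γ
     = 31.164 × 13.2 + 0.5 × 15.935 × 2.5 × 9.32
     = 411.36 + 185.64 = 597.01 kPa.
Net ultimate: q_net = 597.01 − 31.164 = 565.84 kPa.
q_all(net) = 565.84 / 3.5 = 161.67 kPa.

q_all(net) ≈ 160 kPa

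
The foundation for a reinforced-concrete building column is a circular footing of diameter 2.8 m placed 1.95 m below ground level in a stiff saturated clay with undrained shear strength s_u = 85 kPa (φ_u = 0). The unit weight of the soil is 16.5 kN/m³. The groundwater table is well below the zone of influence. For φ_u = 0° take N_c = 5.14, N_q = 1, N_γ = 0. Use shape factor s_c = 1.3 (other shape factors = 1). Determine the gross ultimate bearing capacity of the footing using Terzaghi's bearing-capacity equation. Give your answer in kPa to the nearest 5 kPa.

q_ult ≈ 600 kPa

Effective surcharge at the founding depth q = γ·D_f = 16.5 × 1.95 = 32.175 kPa.
q_ult = c·N_c·s_c + q·N_q
     = 85 × 5.14 × 1.3 + 32.175 × 1
     = 567.97 + 32.175 = 600.14 kPa.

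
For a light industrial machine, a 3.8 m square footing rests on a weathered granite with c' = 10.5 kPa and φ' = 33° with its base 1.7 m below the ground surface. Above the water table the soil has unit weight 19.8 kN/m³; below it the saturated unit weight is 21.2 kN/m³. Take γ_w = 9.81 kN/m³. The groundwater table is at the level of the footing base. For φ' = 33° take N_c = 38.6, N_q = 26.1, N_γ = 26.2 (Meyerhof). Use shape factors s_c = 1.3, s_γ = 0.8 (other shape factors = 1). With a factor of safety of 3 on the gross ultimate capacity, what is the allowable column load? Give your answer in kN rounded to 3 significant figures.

q = γ·D_f = 19.8 × 1.7 = 33.66 kPa.
For the ½γBN_γ term take γ' = 21.2 − 9.81 = 11.39 kN/m³ (soil below base is submerged).
c·N_c·s_c = 10.5 × 38.6 × 1.3 = 526.89 kPa
q·N_q = 33.66 × 26.1 = 878.53 kPa
0.5·γ·B·N_γ·s_γ = 0.5 × 11.39 × 3.8 × 26.2 × 0.8 = 453.6 kPa
q_ult = 526.89 + 878.53 + 453.6 = 1859 kPa.
Gross allowable pressure q_all = 1859 / 3 = 619.67 kPa.
Footing area = 14.44 m², so allowable column load = 619.67 × 14.44 = 8948 kN.

P_all ≈ 8950 kN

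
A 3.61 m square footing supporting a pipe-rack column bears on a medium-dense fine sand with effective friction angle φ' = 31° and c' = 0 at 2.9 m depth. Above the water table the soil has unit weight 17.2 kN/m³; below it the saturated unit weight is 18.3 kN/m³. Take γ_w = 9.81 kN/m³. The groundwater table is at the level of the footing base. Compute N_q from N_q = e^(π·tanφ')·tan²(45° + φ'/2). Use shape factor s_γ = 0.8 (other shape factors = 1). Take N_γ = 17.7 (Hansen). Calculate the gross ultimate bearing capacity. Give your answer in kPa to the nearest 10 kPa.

q_ult ≈ 1250 kPa

tan31° = 0.6009, so N_q = e^(π×0.6009)·tan²(60.5°) = 6.604 × 3.124 = 20.63.
Overburden at base level: q = 17.2 × 2.9 = 49.88 kPa.
Below the base the soil is submerged, so the ½γBN_γ term uses γ' = 18.3 − 9.81 = 8.49 kN/m³.
Surcharge term q·N_q = 49.88 × 20.631 = 1029.1 kPa; self-weight term 0.5·γ·B·N_γ·s_γ = 0.5 × 8.49 × 3.61 × 17.7 × 0.8 = 216.99 kPa.
q_ult = 1029.1 + 216.99 = 1246.1 kPa.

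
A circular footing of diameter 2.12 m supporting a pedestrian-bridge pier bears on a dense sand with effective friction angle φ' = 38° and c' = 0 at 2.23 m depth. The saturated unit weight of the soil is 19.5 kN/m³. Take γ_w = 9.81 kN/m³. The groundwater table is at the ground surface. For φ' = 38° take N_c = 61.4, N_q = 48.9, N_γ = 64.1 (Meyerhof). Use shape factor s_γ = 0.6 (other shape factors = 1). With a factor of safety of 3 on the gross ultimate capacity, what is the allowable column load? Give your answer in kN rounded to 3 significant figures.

P_all ≈ 1710 kN

With the water table at the surface the whole profile is submerged: γ' = 19.5 − 9.81 = 9.69 kN/m³, so q = γ'·D_f = 21.609 kPa; the same γ' applies in the ½γBN_γ term.
q_ult = q·N_q + 0.5·γ·B·N_γ·s_γ
     = 21.609 × 48.9 + 0.5 × 9.69 × 2.12 × 64.1 × 0.6
     = 1056.7 + 395.04 = 1451.7 kPa.
Gross allowable pressure q_all = 1451.7 / 3 = 483.9 kPa.
Footing area = 3.5299 m², so allowable column load = 483.9 × 3.5299 = 1708.1 kN.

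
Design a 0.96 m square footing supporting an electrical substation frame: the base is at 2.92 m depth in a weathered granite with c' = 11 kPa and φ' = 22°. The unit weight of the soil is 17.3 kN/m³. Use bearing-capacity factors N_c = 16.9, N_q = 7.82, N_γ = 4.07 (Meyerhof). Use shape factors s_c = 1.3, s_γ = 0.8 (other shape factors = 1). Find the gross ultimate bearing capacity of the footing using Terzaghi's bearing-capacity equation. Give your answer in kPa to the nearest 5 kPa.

q_ult ≈ 665 kPa

q = γ·D_f = 17.3 × 2.92 = 50.516 kPa.
c·N_c·s_c = 11 × 16.9 × 1.3 = 241.67 kPa
q·N_q = 50.516 × 7.82 = 395.04 kPa
0.5·γ·B·N_γ·s_γ = 0.5 × 17.3 × 0.96 × 4.07 × 0.8 = 27.038 kPa
q_ult = 241.67 + 395.04 + 27.038 = 663.74 kPa.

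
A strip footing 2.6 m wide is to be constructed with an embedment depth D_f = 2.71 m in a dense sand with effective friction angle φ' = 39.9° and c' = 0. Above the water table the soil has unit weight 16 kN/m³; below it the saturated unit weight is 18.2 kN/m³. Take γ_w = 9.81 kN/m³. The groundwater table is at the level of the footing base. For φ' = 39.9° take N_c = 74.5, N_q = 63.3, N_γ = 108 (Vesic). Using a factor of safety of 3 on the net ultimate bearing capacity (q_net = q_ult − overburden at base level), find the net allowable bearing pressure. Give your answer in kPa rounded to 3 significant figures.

Overburden at base level: q = 16 × 2.71 = 43.36 kPa.
Below the base the soil is submerged, so the ½γBN_γ term uses γ' = 18.2 − 9.81 = 8.39 kN/m³.
Surcharge term q·N_q = 43.36 × 63.3 = 2744.7 kPa; self-weight term 0.5·γ·B·N_γ = 0.5 × 8.39 × 2.6 × 108 = 1178 kPa.
q_ult = 2744.7 + 1178 = 3922.6 kPa.
q_net = 3922.6 − 43.36 = 3879.3 kPa.
q_all(net) = 3879.3 / 3 = 1293.1 kPa.

q_all(net) ≈ 1290 kPa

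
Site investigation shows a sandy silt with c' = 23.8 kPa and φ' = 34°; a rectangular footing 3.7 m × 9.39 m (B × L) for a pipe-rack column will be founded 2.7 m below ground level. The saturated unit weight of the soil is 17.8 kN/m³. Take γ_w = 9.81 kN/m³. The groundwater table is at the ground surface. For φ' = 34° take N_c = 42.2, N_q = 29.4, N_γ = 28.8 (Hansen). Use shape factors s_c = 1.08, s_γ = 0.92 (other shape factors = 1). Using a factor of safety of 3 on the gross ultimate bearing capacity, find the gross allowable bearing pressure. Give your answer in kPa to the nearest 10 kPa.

q_all ≈ 700 kPa

γ' = 17.8 − 9.81 = 7.99 kN/m³ (submerged throughout). q = 7.99 × 2.7 = 21.573 kPa; the same γ' applies in the ½γBN_γ term.
c·N_c·s_c = 23.8 × 42.2 × 1.08 = 1084.7 kPa
q·N_q = 21.573 × 29.4 = 634.25 kPa
0.5·γ·B·N_γ·s_γ = 0.5 × 7.99 × 3.7 × 28.8 × 0.92 = 391.65 kPa
q_ult = 1084.7 + 634.25 + 391.65 = 2110.6 kPa.
q_all = 2110.6 / 3 = 703.54 kPa.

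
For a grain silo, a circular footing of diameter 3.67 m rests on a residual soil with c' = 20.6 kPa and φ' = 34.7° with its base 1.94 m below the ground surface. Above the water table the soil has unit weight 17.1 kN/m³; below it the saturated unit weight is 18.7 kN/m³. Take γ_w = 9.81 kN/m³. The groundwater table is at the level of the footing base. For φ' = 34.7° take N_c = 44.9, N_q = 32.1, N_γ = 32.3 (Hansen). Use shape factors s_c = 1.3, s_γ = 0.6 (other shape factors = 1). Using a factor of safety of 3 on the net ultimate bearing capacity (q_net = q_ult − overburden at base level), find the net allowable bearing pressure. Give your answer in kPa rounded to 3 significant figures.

q = γ·D_f = 17.1 × 1.94 = 33.174 kPa.
For the ½γBN_γ term take γ' = 18.7 − 9.81 = 8.89 kN/m³ (soil below base is submerged).
c·N_c·s_c = 20.6 × 44.9 × 1.3 = 1202.4 kPa
q·N_q = 33.174 × 32.1 = 1064.9 kPa
0.5·γ·B·N_γ·s_γ = 0.5 × 8.89 × 3.67 × 32.3 × 0.6 = 316.15 kPa
q_ult = 1202.4 + 1064.9 + 316.15 = 2583.5 kPa.
q_net = 2583.5 − 33.174 = 2550.3 kPa.
q_all(net) = 2550.3 / 3 = 850.09 kPa.

q_all(net) ≈ 850 kPa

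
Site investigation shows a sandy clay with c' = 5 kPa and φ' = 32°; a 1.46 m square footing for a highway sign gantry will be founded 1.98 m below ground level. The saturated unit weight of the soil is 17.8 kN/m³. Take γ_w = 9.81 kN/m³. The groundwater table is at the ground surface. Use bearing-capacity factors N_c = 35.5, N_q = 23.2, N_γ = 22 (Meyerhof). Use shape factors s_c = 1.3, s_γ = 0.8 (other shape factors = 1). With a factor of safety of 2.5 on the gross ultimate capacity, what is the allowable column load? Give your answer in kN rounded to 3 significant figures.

P_all ≈ 597 kN

γ' = 17.8 − 9.81 = 7.99 kN/m³ (submerged throughout). q = 7.99 × 1.98 = 15.82 kPa; the same γ' applies in the ½γBN_γ term.
c·N_c·s_c = 5 × 35.5 × 1.3 = 230.75 kPa
q·N_q = 15.82 × 23.2 = 367.03 kPa
0.5·γ·B·N_γ·s_γ = 0.5 × 7.99 × 1.46 × 22 × 0.8 = 102.66 kPa
q_ult = 230.75 + 367.03 + 102.66 = 700.43 kPa.
Gross allowable pressure q_all = 700.43 / 2.5 = 280.17 kPa.
Footing area = 2.1316 m², so allowable column load = 280.17 × 2.1316 = 597.22 kN.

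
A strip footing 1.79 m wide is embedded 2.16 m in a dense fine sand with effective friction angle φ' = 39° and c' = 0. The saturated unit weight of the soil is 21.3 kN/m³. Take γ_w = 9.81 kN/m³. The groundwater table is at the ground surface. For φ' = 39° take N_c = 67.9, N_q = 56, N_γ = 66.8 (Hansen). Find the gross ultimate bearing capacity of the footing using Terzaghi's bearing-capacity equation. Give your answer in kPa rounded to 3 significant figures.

Water table at ground surface, so effective unit weight γ' = 21.3 − 9.81 = 11.49 kN/m³ is used throughout; overburden q = 11.49 × 2.16 = 24.818 kPa; the same γ' applies in the ½γBN_γ term.
Surcharge term q·N_q = 24.818 × 56 = 1389.8 kPa; self-weight term 0.5·γ·B·N_γ = 0.5 × 11.49 × 1.79 × 66.8 = 686.94 kPa.
q_ult = 1389.8 + 686.94 = 2076.8 kPa.

q_ult ≈ 2080 kPa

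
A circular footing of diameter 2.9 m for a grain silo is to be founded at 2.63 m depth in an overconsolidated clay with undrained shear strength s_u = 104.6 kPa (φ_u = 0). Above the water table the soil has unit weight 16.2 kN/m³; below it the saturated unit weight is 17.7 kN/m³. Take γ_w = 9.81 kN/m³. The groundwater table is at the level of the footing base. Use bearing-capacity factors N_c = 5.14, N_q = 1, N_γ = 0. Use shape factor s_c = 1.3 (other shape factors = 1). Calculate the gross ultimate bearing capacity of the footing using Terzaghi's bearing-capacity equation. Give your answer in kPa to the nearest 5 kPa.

q = γ·D_f = 16.2 × 2.63 = 42.606 kPa.
c·N_c·s_c = 104.6 × 5.14 × 1.3 = 698.94 kPa
q·N_q = 42.606 × 1 = 42.606 kPa
q_ult = 698.94 + 42.606 = 741.54 kPa.

q_ult ≈ 740 kPa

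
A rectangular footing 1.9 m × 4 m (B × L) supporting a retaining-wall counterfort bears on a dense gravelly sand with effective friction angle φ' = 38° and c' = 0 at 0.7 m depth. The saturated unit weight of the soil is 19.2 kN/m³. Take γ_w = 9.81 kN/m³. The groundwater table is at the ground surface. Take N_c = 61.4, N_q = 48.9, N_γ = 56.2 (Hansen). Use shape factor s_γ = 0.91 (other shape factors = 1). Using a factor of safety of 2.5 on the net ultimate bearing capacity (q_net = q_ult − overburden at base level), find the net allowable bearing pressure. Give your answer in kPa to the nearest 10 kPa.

q_all(net) ≈ 310 kPa

With the water table at the surface the whole profile is submerged: γ' = 19.2 − 9.81 = 9.39 kN/m³, so q = γ'·D_f = 6.573 kPa; the same γ' applies in the ½γBN_γ term.
q_ult = q·N_q + 0.5·γ·B·N_γ·s_γ
     = 6.573 × 48.9 + 0.5 × 9.39 × 1.9 × 56.2 × 0.91
     = 321.42 + 456.21 = 777.63 kPa.
q_net = 777.63 − 6.573 = 771.06 kPa.
q_all(net) = 771.06 / 2.5 = 308.42 kPa.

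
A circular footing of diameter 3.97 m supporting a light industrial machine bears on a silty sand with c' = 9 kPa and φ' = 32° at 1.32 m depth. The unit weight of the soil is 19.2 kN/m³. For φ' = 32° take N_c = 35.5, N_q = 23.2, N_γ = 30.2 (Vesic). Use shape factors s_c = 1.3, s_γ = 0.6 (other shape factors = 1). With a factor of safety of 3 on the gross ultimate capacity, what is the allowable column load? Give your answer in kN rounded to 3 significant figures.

Effective surcharge at the founding depth q = γ·D_f = 19.2 × 1.32 = 25.344 kPa.
q_ult = c·N_c·s_c + q·N_q + 0.5·γ·B·N_γ·s_γ
     = 9 × 35.5 × 1.3 + 25.344 × 23.2 + 0.5 × 19.2 × 3.97 × 30.2 × 0.6
     = 415.35 + 587.98 + 690.59 = 1693.9 kPa.
Gross allowable pressure q_all = 1693.9 / 3 = 564.64 kPa.
Footing area = 12.3786 m², so allowable column load = 564.64 × 12.3786 = 6989.5 kN.

P_all ≈ 6990 kN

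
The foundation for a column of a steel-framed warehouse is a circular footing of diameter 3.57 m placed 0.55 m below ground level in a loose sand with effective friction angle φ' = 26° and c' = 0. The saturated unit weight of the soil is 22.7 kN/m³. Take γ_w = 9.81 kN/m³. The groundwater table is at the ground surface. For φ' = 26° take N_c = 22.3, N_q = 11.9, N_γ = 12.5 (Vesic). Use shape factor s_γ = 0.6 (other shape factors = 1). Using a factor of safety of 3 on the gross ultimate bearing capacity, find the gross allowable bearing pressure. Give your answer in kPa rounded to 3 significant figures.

γ' = 22.7 − 9.81 = 12.89 kN/m³ (submerged throughout). q = 12.89 × 0.55 = 7.0895 kPa; the same γ' applies in the ½γBN_γ term.
q·N_q = 7.0895 × 11.9 = 84.365 kPa
0.5·γ·B·N_γ·s_γ = 0.5 × 12.89 × 3.57 × 12.5 × 0.6 = 172.56 kPa
q_ult = 84.365 + 172.56 = 256.93 kPa.
q_all = 256.93 / 3 = 85.643 kPa.

q_all ≈ 85.6 kPa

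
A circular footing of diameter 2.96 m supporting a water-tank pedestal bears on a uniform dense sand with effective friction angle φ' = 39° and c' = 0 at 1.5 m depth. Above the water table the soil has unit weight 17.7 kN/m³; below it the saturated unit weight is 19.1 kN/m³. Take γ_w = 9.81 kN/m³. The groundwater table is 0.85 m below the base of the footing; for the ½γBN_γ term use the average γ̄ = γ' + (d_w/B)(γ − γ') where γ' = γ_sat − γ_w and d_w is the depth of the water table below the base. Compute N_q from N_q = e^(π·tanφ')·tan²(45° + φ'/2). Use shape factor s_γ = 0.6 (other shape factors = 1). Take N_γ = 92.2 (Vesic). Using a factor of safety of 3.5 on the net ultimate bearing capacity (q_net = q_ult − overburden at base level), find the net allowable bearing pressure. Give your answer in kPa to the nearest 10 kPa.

N_q = e^(π·tan39°)·tan²(64.5°) = 55.96.
Effective surcharge at the founding depth q = γ·D_f = 17.7 × 1.5 = 26.55 kPa.
With d_w = 0.85 m < B, γ̄ = 9.29 + (0.85/2.96) × (17.7 − 9.29) = 11.705 kN/m³.
q_ult = q·N_q + 0.5·γ·B·N_γ·s_γ
     = 26.55 × 55.957 + 0.5 × 11.705 × 2.96 × 92.2 × 0.6
     = 1485.7 + 958.33 = 2444 kPa.
q_net = 2444 − 26.55 = 2417.5 kPa.
q_all(net) = 2417.5 / 3.5 = 690.7 kPa.

q_all(net) ≈ 690 kPa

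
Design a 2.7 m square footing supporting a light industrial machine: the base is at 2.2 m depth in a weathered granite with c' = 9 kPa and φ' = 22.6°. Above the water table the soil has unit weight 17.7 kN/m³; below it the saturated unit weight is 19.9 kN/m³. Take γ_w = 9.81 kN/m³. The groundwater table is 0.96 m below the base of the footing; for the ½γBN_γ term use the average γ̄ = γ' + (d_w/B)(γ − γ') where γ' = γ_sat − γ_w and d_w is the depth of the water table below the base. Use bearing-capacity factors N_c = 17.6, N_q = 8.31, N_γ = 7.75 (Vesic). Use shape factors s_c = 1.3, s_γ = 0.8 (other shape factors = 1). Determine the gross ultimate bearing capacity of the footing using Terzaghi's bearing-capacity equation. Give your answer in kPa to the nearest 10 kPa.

q_ult ≈ 640 kPa

q = γ·D_f = 17.7 × 2.2 = 38.94 kPa.
γ' = 10.09 kN/m³; averaging over the depth B below the base, γ̄ = γ' + (d_w/B)(γ − γ') = 12.796 kN/m³.
c·N_c·s_c = 9 × 17.6 × 1.3 = 205.92 kPa
q·N_q = 38.94 × 8.31 = 323.59 kPa
0.5·γ·B·N_γ·s_γ = 0.5 × 12.796 × 2.7 × 7.75 × 0.8 = 107.1 kPa
q_ult = 205.92 + 323.59 + 107.1 = 636.61 kPa.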